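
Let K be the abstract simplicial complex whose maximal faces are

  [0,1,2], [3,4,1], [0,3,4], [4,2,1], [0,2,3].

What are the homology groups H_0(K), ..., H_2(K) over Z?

H_0 ≅ Z,  H_1 ≅ Z,  H_2 = 0.

Order the vertices as 0 < 1 < 2 < 3 < 4. Listing each simplex with vertices in this order, K has dimension 2 with simplices:

  0-simplices (5): [0], [1], [2], [3], [4]
  1-simplices (10): [0,1], [0,2], [0,3], [0,4], [1,2], [1,3], [1,4], [2,3], [2,4], [3,4]
  2-simplices (5): [0,1,2], [0,2,3], [0,3,4], [1,2,4], [1,3,4]

so the chain groups are C_0 ≅ Z^5, C_1 ≅ Z^10, C_2 ≅ Z^5.

Boundary ∂_1: C_1 → C_0 is given by ∂[p,q] = [q] − [p]. For instance
  ∂[0,3] = [3] − [0].
The 5×10 boundary matrix has rank 4 and Smith normal form diag(1,1,1,1).

Boundary ∂_2: C_2 → C_1 maps a triangle to the signed sum of its edges. For instance
  ∂[0,1,2] = [1,2] − [0,2] + [0,1],
  ∂[1,2,4] = [2,4] − [1,4] + [1,2].
As a 10×5 matrix over Z this has rank 5, with invariant factors (1,1,1,1,1).

Reading off H_k = ker ∂_k / im ∂_{k+1}:

  H_0: rank C_0 − rank ∂_1 = 5 − 4 = 1, and the invariant factors of ∂_1 are all 1, so H_0 = Z.
  H_1: rank ker ∂_1 − rank ∂_2 = (10 − 4) − 5 = 1, and the invariant factors of ∂_2 are all 1, so H_1 = Z.
  H_2: rank ker ∂_2 − rank ∂_3 = (5 − 5) − 0 = 0, and there is no ∂_3, so H_2 = 0.

As a check, the Euler characteristic is 5 − 10 + 5 = 0, which agrees with 1 − 1 + 0 = 0.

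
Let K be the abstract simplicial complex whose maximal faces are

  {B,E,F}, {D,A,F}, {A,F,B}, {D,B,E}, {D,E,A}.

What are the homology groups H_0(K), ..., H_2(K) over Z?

H_0 = Z,  H_1 = Z,  H_2 = 0.

We work with the vertex ordering A < B < D < E < F. The simplices of K, each written with vertices in increasing order, are:

  0-simplices (5): A, B, D, E, F
  1-simplices (10): AB, AD, AE, AF, BD, BE, BF, DE, DF, EF
  2-simplices (5): ABF, ADE, ADF, BDE, BEF

giving chain groups C_0 ≅ Z^5, C_1 ≅ Z^10, C_2 ≅ Z^5.

∂_1: C_1 → C_0 is given by ∂[p,q] = [q] − [p].
As a 5×10 matrix over Z this has rank 4, with invariant factors (1,1,1,1).

∂_2: C_2 → C_1 maps a triangle to the signed sum of its edges. For instance
  ∂ADF = DF − AF + AD,
  ∂ADE = DE − AE + AD.
This gives a 10×5 integer matrix of rank 5; reducing to Smith normal form yields diagonal entries (1,1,1,1,1).

Computing H_k = (kernel of ∂_k) / (image of ∂_{k+1}):

  H_0: rank C_0 − rank ∂_1 = 5 − 4 = 1, and the invariant factors of ∂_1 are all 1, so H_0 ≅ Z.
  H_1: rank ker ∂_1 − rank ∂_2 = (10 − 4) − 5 = 1, and the invariant factors of ∂_2 are all 1, so H_1 ≅ Z.
  H_2: rank ker ∂_2 − rank ∂_3 = (5 − 5) − 0 = 0, and there is no ∂_3, so H_2 ≅ 0.

(K is a triangulation of the Möbius band.)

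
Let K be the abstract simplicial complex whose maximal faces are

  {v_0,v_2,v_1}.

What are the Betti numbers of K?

Fix the vertex order v_0 < v_1 < v_2 and write every simplex with vertices in increasing order. Then dim K = 2 and the simplices of K are:

  0-simplices (3): [v_0], [v_1], [v_2]
  1-simplices (3): [v_0,v_1], [v_0,v_2], [v_1,v_2]
  2-simplices (1): [v_0,v_1,v_2]

giving chain groups C_0 ≅ Z^3, C_1 ≅ Z^3, C_2 ≅ Z^1.

∂_1: C_1 → C_0 is given by ∂[p,q] = [q] − [p]. For instance
  ∂[v_0,v_1] = [v_1] − [v_0].
This gives a 3×3 integer matrix of rank 2; reducing to Smith normal form yields diagonal entries (1,1).

∂_2: C_2 → C_1 maps a triangle to the signed sum of its edges. For instance
  ∂[v_0,v_1,v_2] = [v_1,v_2] − [v_0,v_2] + [v_0,v_1].
This gives a 3×1 integer matrix of rank 1; reducing to Smith normal form yields diagonal entries (1).

Computing H_k = (kernel of ∂_k) / (image of ∂_{k+1}):

  H_0: rank C_0 − rank ∂_1 = 3 − 2 = 1, and the invariant factors of ∂_1 are all 1, so H_0 = Z.
  H_1: rank ker ∂_1 − rank ∂_2 = (3 − 2) − 1 = 0, and the invariant factors of ∂_2 are all 1, so H_1 = 0.
  H_2: rank ker ∂_2 − rank ∂_3 = (1 − 1) − 0 = 0, and there is no ∂_3, so H_2 = 0.

As a check, the Euler characteristic is 3 − 3 + 1 = 1, which agrees with 1 − 0 + 0 = 1.

Hence the Betti numbers are b_0 = 1, b_1 = 0, b_2 = 0.

b_0 = 1, b_1 = 0, b_2 = 0.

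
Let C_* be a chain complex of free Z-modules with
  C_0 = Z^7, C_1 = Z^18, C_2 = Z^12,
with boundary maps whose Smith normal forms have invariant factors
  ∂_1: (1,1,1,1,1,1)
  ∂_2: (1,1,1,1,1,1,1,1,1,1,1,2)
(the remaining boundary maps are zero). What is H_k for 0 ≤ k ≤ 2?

H_0 ≅ Z,  H_1 ≅ Z/2,  H_2 = 0.

H_0: b_0 = 7 − 0 − 6 = 1; torsion from ∂_1 factors > 1: none. So H_0 ≅ Z.
H_1: b_1 = 18 − 6 − 12 = 0; torsion from ∂_2 factors > 1: [2]. So H_1 ≅ Z/2.
H_2: b_2 = 12 − 12 − 0 = 0; torsion from ∂_3 factors > 1: none. So H_2 ≅ 0.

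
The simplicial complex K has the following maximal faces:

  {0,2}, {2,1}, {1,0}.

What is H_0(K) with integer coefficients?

K has 3 vertices, 3 edges.
rank ∂_0 = 0, rank ∂_1 = 2 ⇒ b_0 = 3 − 0 − 2 = 1; all invariant factors of ∂_1 are 1 so no torsion. So H_0 ≅ Z.

H_0 ≅ Z.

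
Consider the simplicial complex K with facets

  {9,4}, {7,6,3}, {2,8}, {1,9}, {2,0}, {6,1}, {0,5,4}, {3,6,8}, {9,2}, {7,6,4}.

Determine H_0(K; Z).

H_0 ≅ Z.

Take the total order 0 < 1 < 2 < 3 < 4 < 5 < 6 < 7 < 8 < 9 on the vertex set. Then K (dimension 2) consists of the simplices:

  0-simplices (10): [0], [1], [2], [3], [4], [5], [6], [7], [8], [9]
  1-simplices (16): [0,2], [0,4], [0,5], [1,6], [1,9], [2,8], [2,9], [3,6], [3,7], [3,8], [4,5], [4,6], [4,7], [4,9], [6,7], [6,8]
  2-simplices (4): [0,4,5], [3,6,7], [3,6,8], [4,6,7]

so the chain groups are C_0 ≅ Z^10, C_1 ≅ Z^16, C_2 ≅ Z^4.

Boundary ∂_1: C_1 → C_0 sends each edge [p,q] (with p < q) to q − p. For instance
  ∂[1,9] = [9] − [1].
The resulting 10×16 matrix has rank 9, and its Smith normal form has invariant factors (1,1,1,1,1,1,1,1,1).

∂_2: C_2 → C_1 acts by ∂[p,q,r] = [q,r] − [p,r] + [p,q]. For instance
  ∂[0,4,5] = [4,5] − [0,5] + [0,4],
  ∂[4,6,7] = [6,7] − [4,7] + [4,6].
This gives a 16×4 integer matrix of rank 4; reducing to Smith normal form yields diagonal entries (1,1,1,1).

Reading off H_k = ker ∂_k / im ∂_{k+1}:

  H_0: rank C_0 − rank ∂_1 = 10 − 9 = 1, and the invariant factors of ∂_1 are all 1, so H_0 = Z.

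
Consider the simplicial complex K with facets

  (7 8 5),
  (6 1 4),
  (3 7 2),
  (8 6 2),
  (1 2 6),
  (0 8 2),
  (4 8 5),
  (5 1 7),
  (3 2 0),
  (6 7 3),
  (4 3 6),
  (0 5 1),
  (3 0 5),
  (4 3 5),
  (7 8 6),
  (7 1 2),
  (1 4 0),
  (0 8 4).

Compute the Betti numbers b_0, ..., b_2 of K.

We work with the vertex ordering 0 < 1 < 2 < 3 < 4 < 5 < 6 < 7 < 8. The simplices of K, each written with vertices in increasing order, are:

  0-simplices (9): [0], [1], [2], [3], [4], [5], [6], [7], [8]
  1-simplices (27): (27 of them)
  2-simplices (18): [0,1,4], [0,1,5], [0,2,3], [0,2,8], [0,3,5], [0,4,8], [1,2,6], [1,2,7], [1,4,6], [1,5,7], [2,3,7], [2,6,8], [3,4,5], [3,4,6], [3,6,7], [4,5,8], [5,7,8], [6,7,8]

so the chain groups are C_0 ≅ Z^9, C_1 ≅ Z^27, C_2 ≅ Z^18.

Boundary ∂_1: C_1 → C_0 sends each edge [p,q] (with p < q) to q − p. For instance
  ∂[2,3] = [3] − [2].
This gives a 9×27 integer matrix of rank 8; reducing to Smith normal form yields diagonal entries (1,1,1,1,1,1,1,1).

The boundary map ∂_2: C_2 → C_1 maps a triangle to the signed sum of its edges. For instance
  ∂[0,1,5] = [1,5] − [0,5] + [0,1],
  ∂[3,4,6] = [4,6] − [3,6] + [3,4].
The resulting 27×18 matrix has rank 18, and its Smith normal form has invariant factors (1,1,1,1,1,1,1,1,1,1,1,1,1,1,1,1,1,2).

Computing H_k = (kernel of ∂_k) / (image of ∂_{k+1}):

  H_0: rank C_0 − rank ∂_1 = 9 − 8 = 1, and the invariant factors of ∂_1 are all 1, so H_0 = Z.
  H_1: rank ker ∂_1 − rank ∂_2 = (27 − 8) − 18 = 1, and ∂_2 has invariant factor 2 > 1, so H_1 = Z ⊕ Z/2Z.
  H_2: rank ker ∂_2 − rank ∂_3 = (18 − 18) − 0 = 0, and there is no ∂_3, so H_2 = 0.

As a check, the Euler characteristic is 9 − 27 + 18 = 0, which agrees with 1 − 1 + 0 = 0.

Hence the Betti numbers are b_0 = 1, b_1 = 1, b_2 = 0.

b_0 = 1, b_1 = 1, b_2 = 0.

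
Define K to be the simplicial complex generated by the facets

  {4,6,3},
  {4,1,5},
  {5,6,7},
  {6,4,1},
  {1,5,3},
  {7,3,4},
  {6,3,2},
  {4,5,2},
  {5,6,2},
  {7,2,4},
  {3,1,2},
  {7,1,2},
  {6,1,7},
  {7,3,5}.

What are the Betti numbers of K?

b_0 = 1, b_1 = 2, b_2 = 1.

K has 7 vertices, 21 edges, 14 triangles.
rank ∂_0 = 0, rank ∂_1 = 6 ⇒ b_0 = 7 − 0 − 6 = 1; all invariant factors of ∂_1 are 1 so no torsion. So H_0 ≅ Z.
rank ∂_1 = 6, rank ∂_2 = 13 ⇒ b_1 = 21 − 6 − 13 = 2; all invariant factors of ∂_2 are 1 so no torsion. So H_1 ≅ Z^2.
rank ∂_2 = 13, rank ∂_3 = 0 ⇒ b_2 = 14 − 13 − 0 = 1. So H_2 ≅ Z.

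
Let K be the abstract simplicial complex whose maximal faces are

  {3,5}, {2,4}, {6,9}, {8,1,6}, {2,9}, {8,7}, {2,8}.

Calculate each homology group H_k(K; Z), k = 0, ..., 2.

Order the vertices as 1 < 2 < 3 < 4 < 5 < 6 < 7 < 8 < 9. Listing each simplex with vertices in this order, K has dimension 2 with simplices:

  0-simplices (9): [1], [2], [3], [4], [5], [6], [7], [8], [9]
  1-simplices (9): [1,6], [1,8], [2,4], [2,8], [2,9], [3,5], [6,8], [6,9], [7,8]
  2-simplices (1): [1,6,8]

so the chain groups are C_0 ≅ Z^9, C_1 ≅ Z^9, C_2 ≅ Z^1.

The boundary map ∂_1: C_1 → C_0 is given by ∂[p,q] = [q] − [p].
The resulting 9×9 matrix has rank 7, and its Smith normal form has invariant factors (1,1,1,1,1,1,1).

Boundary ∂_2: C_2 → C_1 acts by ∂[p,q,r] = [q,r] − [p,r] + [p,q]. For instance
  ∂[1,6,8] = [6,8] − [1,8] + [1,6].
The resulting 9×1 matrix has rank 1, and its Smith normal form has invariant factors (1).

Now H_k = ker ∂_k / im ∂_{k+1}, so:

  H_0: rank C_0 − rank ∂_1 = 9 − 7 = 2, and the invariant factors of ∂_1 are all 1, so H_0 = Z^2.
  H_1: rank ker ∂_1 − rank ∂_2 = (9 − 7) − 1 = 1, and the invariant factors of ∂_2 are all 1, so H_1 = Z.
  H_2: rank ker ∂_2 − rank ∂_3 = (1 − 1) − 0 = 0, and there is no ∂_3, so H_2 = 0.

As a check, the Euler characteristic is 9 − 9 + 1 = 1, which agrees with 2 − 1 + 0 = 1.

H_0 = Z^2,  H_1 = Z,  H_2 = 0.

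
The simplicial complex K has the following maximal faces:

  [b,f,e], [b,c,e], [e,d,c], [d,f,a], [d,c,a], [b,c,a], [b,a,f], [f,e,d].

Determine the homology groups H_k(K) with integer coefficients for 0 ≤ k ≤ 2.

H_0 ≅ Z,  H_1 = 0,  H_2 ≅ Z.

Order the vertices as a < b < c < d < e < f. Listing each simplex with vertices in this order, K has dimension 2 with simplices:

  0-simplices (6): a, b, c, d, e, f
  1-simplices (12): ab, ac, ad, af, bc, be, bf, cd, ce, de, df, ef
  2-simplices (8): abc, abf, acd, adf, bce, bef, cde, def

giving chain groups C_0 ≅ Z^6, C_1 ≅ Z^12, C_2 ≅ Z^8.

The boundary map ∂_1: C_1 → C_0 sends each edge [p,q] (with p < q) to q − p.
The 6×12 boundary matrix has rank 5 and Smith normal form diag(1,1,1,1,1).

∂_2: C_2 → C_1 maps a triangle to the signed sum of its edges. For instance
  ∂bef = ef − bf + be,
  ∂acd = cd − ad + ac.
The resulting 12×8 matrix has rank 7, and its Smith normal form has invariant factors (1,1,1,1,1,1,1).

Now H_k = ker ∂_k / im ∂_{k+1}, so:

  H_0: rank C_0 − rank ∂_1 = 6 − 5 = 1, and the invariant factors of ∂_1 are all 1, so H_0 ≅ Z.
  H_1: rank ker ∂_1 − rank ∂_2 = (12 − 5) − 7 = 0, and the invariant factors of ∂_2 are all 1, so H_1 ≅ 0.
  H_2: rank ker ∂_2 − rank ∂_3 = (8 − 7) − 0 = 1, and there is no ∂_3, so H_2 ≅ Z.

As a check, the Euler characteristic is 6 − 12 + 8 = 2, which agrees with 1 − 0 + 1 = 2.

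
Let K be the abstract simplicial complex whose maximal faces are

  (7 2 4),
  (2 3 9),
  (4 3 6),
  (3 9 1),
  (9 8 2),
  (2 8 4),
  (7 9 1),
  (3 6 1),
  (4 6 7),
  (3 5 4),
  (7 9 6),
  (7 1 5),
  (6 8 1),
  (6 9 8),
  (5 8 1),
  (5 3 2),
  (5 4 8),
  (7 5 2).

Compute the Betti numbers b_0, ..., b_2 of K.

b_0 = 1, b_1 = 1, b_2 = 0.

Fix the vertex order 1 < 2 < 3 < 4 < 5 < 6 < 7 < 8 < 9 and write every simplex with vertices in increasing order. Then dim K = 2 and the simplices of K are:

  0-simplices (9): [1], [2], [3], [4], [5], [6], [7], [8], [9]
  1-simplices (27): (27 of them)
  2-simplices (18): [1,3,6], [1,3,9], [1,5,7], [1,5,8], [1,6,8], [1,7,9], [2,3,5], [2,3,9], [2,4,7], [2,4,8], [2,5,7], [2,8,9], [3,4,5], [3,4,6], [4,5,8], [4,6,7], [6,7,9], [6,8,9]

so the chain groups are C_0 ≅ Z^9, C_1 ≅ Z^27, C_2 ≅ Z^18.

∂_1: C_1 → C_0 is given by ∂[p,q] = [q] − [p]. For instance
  ∂[4,5] = [5] − [4].
This gives a 9×27 integer matrix of rank 8; reducing to Smith normal form yields diagonal entries (1,1,1,1,1,1,1,1).

Boundary ∂_2: C_2 → C_1 acts by ∂[p,q,r] = [q,r] − [p,r] + [p,q]. For instance
  ∂[1,3,9] = [3,9] − [1,9] + [1,3],
  ∂[4,5,8] = [5,8] − [4,8] + [4,5].
As a 27×18 matrix over Z this has rank 18, with invariant factors (1,1,1,1,1,1,1,1,1,1,1,1,1,1,1,1,1,2).

Computing H_k = (kernel of ∂_k) / (image of ∂_{k+1}):

  H_0: rank C_0 − rank ∂_1 = 9 − 8 = 1, and the invariant factors of ∂_1 are all 1, so H_0 ≅ Z.
  H_1: rank ker ∂_1 − rank ∂_2 = (27 − 8) − 18 = 1, and ∂_2 has invariant factor 2 > 1, so H_1 ≅ Z ⊕ Z/2Z.
  H_2: rank ker ∂_2 − rank ∂_3 = (18 − 18) − 0 = 0, and there is no ∂_3, so H_2 ≅ 0.

Hence the Betti numbers are b_0 = 1, b_1 = 1, b_2 = 0.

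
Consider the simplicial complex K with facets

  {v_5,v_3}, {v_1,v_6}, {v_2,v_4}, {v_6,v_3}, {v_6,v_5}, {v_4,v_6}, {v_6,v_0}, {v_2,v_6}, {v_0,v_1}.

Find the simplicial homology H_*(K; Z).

K has 7 vertices, 9 edges.
rank ∂_0 = 0, rank ∂_1 = 6 ⇒ b_0 = 7 − 0 − 6 = 1; all invariant factors of ∂_1 are 1 so no torsion. So H_0 ≅ Z.
rank ∂_1 = 6, rank ∂_2 = 0 ⇒ b_1 = 9 − 6 − 0 = 3. So H_1 ≅ Z^3.

H_0 = Z,  H_1 = Z^3.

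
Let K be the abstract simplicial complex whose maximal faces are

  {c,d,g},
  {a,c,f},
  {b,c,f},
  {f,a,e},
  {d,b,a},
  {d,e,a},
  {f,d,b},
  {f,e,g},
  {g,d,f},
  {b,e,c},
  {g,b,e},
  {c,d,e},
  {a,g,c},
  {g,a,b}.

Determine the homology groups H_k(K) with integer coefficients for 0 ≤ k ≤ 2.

H_0 ≅ Z,  H_1 ≅ Z^2,  H_2 ≅ Z.

K has 7 vertices, 21 edges, 14 triangles.
rank ∂_0 = 0, rank ∂_1 = 6 ⇒ b_0 = 7 − 0 − 6 = 1; all invariant factors of ∂_1 are 1 so no torsion. So H_0 = Z.
rank ∂_1 = 6, rank ∂_2 = 13 ⇒ b_1 = 21 − 6 − 13 = 2; all invariant factors of ∂_2 are 1 so no torsion. So H_1 = Z^2.
rank ∂_2 = 13, rank ∂_3 = 0 ⇒ b_2 = 14 − 13 − 0 = 1. So H_2 = Z.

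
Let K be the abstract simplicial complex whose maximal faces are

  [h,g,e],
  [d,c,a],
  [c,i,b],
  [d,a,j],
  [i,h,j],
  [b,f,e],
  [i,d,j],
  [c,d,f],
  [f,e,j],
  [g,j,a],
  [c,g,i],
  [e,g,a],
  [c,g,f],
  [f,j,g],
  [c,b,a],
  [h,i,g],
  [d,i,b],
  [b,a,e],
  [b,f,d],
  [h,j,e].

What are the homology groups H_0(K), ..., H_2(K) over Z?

H_0 ≅ Z,  H_1 ≅ Z ⊕ Z_2,  H_2 = 0.

We work with the vertex ordering a < b < c < d < e < f < g < h < i < j. The simplices of K, each written with vertices in increasing order, are:

  0-simplices (10): a, b, c, d, e, f, g, h, i, j
  1-simplices (30): ab, ac, ad, ae, ag, aj, bc, bd, be, bf, bi, cd, cf, cg, ci, df, di, dj, ef, eg, eh, ej, fg, fj, gh, gi, gj, hi, hj, ij
  2-simplices (20): abc, abe, acd, adj, aeg, agj, bci, bdf, bdi, bef, cdf, cfg, cgi, dij, efj, egh, ehj, fgj, ghi, hij

so the chain groups are C_0 ≅ Z^10, C_1 ≅ Z^30, C_2 ≅ Z^20.

The boundary map ∂_1: C_1 → C_0 is given by ∂[p,q] = [q] − [p]. For instance
  ∂ag = g − a.
As a 10×30 matrix over Z this has rank 9, with invariant factors (1,1,1,1,1,1,1,1,1).

Boundary ∂_2: C_2 → C_1 sends each 2-simplex [p,q,r] to [q,r] − [p,r] + [p,q]. For instance
  ∂egh = gh − eh + eg,
  ∂abe = be − ae + ab.
The 30×20 boundary matrix has rank 20 and Smith normal form diag(1,1,1,1,1,1,1,1,1,1,1,1,1,1,1,1,1,1,1,2).

Computing H_k = (kernel of ∂_k) / (image of ∂_{k+1}):

  H_0: rank C_0 − rank ∂_1 = 10 − 9 = 1, and the invariant factors of ∂_1 are all 1, so H_0 ≅ Z.
  H_1: rank ker ∂_1 − rank ∂_2 = (30 − 9) − 20 = 1, and ∂_2 has invariant factor 2 > 1, so H_1 ≅ Z ⊕ Z_2.
  H_2: rank ker ∂_2 − rank ∂_3 = (20 − 20) − 0 = 0, and there is no ∂_3, so H_2 ≅ 0.

As a check, the Euler characteristic is 10 − 30 + 20 = 0, which agrees with 1 − 1 + 0 = 0.
(K is a triangulation of the Klein bottle.)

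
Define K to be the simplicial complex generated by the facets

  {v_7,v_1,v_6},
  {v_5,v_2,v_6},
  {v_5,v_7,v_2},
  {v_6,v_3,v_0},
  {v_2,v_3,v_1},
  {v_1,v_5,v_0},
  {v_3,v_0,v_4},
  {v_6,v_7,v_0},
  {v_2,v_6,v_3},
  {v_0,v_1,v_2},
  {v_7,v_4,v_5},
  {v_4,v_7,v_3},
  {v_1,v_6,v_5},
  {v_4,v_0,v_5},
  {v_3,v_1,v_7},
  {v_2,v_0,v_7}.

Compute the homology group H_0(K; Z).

K has 8 vertices, 24 edges, 16 triangles.
rank ∂_0 = 0, rank ∂_1 = 7 ⇒ b_0 = 8 − 0 − 7 = 1; all invariant factors of ∂_1 are 1 so no torsion. So H_0 = Z.

H_0 = Z.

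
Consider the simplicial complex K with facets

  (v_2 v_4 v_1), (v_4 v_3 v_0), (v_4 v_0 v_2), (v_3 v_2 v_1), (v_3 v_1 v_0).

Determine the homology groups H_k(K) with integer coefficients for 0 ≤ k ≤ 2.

Take the total order v_0 < v_1 < v_2 < v_3 < v_4 on the vertex set. Then K (dimension 2) consists of the simplices:

  0-simplices (5): [v_0], [v_1], [v_2], [v_3], [v_4]
  1-simplices (10): [v_0,v_1], [v_0,v_2], [v_0,v_3], [v_0,v_4], [v_1,v_2], [v_1,v_3], [v_1,v_4], [v_2,v_3], [v_2,v_4], [v_3,v_4]
  2-simplices (5): [v_0,v_1,v_3], [v_0,v_2,v_4], [v_0,v_3,v_4], [v_1,v_2,v_3], [v_1,v_2,v_4]

Hence C_0 ≅ Z^5, C_1 ≅ Z^10, C_2 ≅ Z^5.

Boundary ∂_1: C_1 → C_0 is given by ∂[p,q] = [q] − [p]. For instance
  ∂[v_0,v_2] = [v_2] − [v_0].
This gives a 5×10 integer matrix of rank 4; reducing to Smith normal form yields diagonal entries (1,1,1,1).

Boundary ∂_2: C_2 → C_1 sends each 2-simplex [p,q,r] to [q,r] − [p,r] + [p,q]. For instance
  ∂[v_0,v_1,v_3] = [v_1,v_3] − [v_0,v_3] + [v_0,v_1],
  ∂[v_1,v_2,v_3] = [v_2,v_3] − [v_1,v_3] + [v_1,v_2].
The resulting 10×5 matrix has rank 5, and its Smith normal form has invariant factors (1,1,1,1,1).

Computing H_k = (kernel of ∂_k) / (image of ∂_{k+1}):

  H_0: rank C_0 − rank ∂_1 = 5 − 4 = 1, and the invariant factors of ∂_1 are all 1, so H_0 ≅ Z.
  H_1: rank ker ∂_1 − rank ∂_2 = (10 − 4) − 5 = 1, and the invariant factors of ∂_2 are all 1, so H_1 ≅ Z.
  H_2: rank ker ∂_2 − rank ∂_3 = (5 − 5) − 0 = 0, and there is no ∂_3, so H_2 ≅ 0.

H_0 ≅ Z,  H_1 ≅ Z,  H_2 = 0.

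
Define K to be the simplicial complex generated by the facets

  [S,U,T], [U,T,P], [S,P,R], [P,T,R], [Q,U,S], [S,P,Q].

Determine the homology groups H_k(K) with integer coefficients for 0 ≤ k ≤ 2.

Order the vertices as P < Q < R < S < T < U. Listing each simplex with vertices in this order, K has dimension 2 with simplices:

  0-simplices (6): P, Q, R, S, T, U
  1-simplices (12): PQ, PR, PS, PT, PU, QS, QU, RS, RT, ST, SU, TU
  2-simplices (6): PQS, PRS, PRT, PTU, QSU, STU

so the chain groups are C_0 ≅ Z^6, C_1 ≅ Z^12, C_2 ≅ Z^6.

∂_1: C_1 → C_0 is given by ∂[p,q] = [q] − [p].
As a 6×12 matrix over Z this has rank 5, with invariant factors (1,1,1,1,1).

Boundary ∂_2: C_2 → C_1 acts by ∂[p,q,r] = [q,r] − [p,r] + [p,q]. For instance
  ∂STU = TU − SU + ST,
  ∂PRS = RS − PS + PR.
The resulting 12×6 matrix has rank 6, and its Smith normal form has invariant factors (1,1,1,1,1,1).

Now H_k = ker ∂_k / im ∂_{k+1}, so:

  H_0: rank C_0 − rank ∂_1 = 6 − 5 = 1, and the invariant factors of ∂_1 are all 1, so H_0 = Z.
  H_1: rank ker ∂_1 − rank ∂_2 = (12 − 5) − 6 = 1, and the invariant factors of ∂_2 are all 1, so H_1 = Z.
  H_2: rank ker ∂_2 − rank ∂_3 = (6 − 6) − 0 = 0, and there is no ∂_3, so H_2 = 0.

H_0 = Z,  H_1 = Z,  H_2 = 0.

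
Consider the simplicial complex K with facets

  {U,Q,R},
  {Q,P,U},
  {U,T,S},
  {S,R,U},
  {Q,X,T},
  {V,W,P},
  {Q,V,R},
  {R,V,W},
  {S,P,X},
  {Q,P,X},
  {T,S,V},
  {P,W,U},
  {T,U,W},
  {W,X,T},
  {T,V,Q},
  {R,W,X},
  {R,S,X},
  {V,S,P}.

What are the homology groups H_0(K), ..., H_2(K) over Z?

H_0 ≅ Z,  H_1 ≅ Z^2,  H_2 ≅ Z.

K has 9 vertices, 27 edges, 18 triangles.
rank ∂_0 = 0, rank ∂_1 = 8 ⇒ b_0 = 9 − 0 − 8 = 1; all invariant factors of ∂_1 are 1 so no torsion. So H_0 ≅ Z.
rank ∂_1 = 8, rank ∂_2 = 17 ⇒ b_1 = 27 − 8 − 17 = 2; all invariant factors of ∂_2 are 1 so no torsion. So H_1 ≅ Z^2.
rank ∂_2 = 17, rank ∂_3 = 0 ⇒ b_2 = 18 − 17 − 0 = 1. So H_2 ≅ Z.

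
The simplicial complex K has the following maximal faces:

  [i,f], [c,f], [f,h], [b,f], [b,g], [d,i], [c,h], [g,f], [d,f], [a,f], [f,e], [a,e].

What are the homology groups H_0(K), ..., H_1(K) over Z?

We work with the vertex ordering a < b < c < d < e < f < g < h < i. The simplices of K, each written with vertices in increasing order, are:

  0-simplices (9): a, b, c, d, e, f, g, h, i
  1-simplices (12): ae, af, bf, bg, cf, ch, df, di, ef, fg, fh, fi

so the chain groups are C_0 ≅ Z^9, C_1 ≅ Z^12.

Boundary ∂_1: C_1 → C_0 is given by ∂[p,q] = [q] − [p]. For instance
  ∂di = i − d.
As a 9×12 matrix over Z this has rank 8, with invariant factors (1,1,1,1,1,1,1,1).

Computing H_k = (kernel of ∂_k) / (image of ∂_{k+1}):

  H_0: rank C_0 − rank ∂_1 = 9 − 8 = 1, and the invariant factors of ∂_1 are all 1, so H_0 = Z.
  H_1: rank ker ∂_1 − rank ∂_2 = (12 − 8) − 0 = 4, and there is no ∂_2, so H_1 = Z^4.

H_0 = Z,  H_1 = Z^4.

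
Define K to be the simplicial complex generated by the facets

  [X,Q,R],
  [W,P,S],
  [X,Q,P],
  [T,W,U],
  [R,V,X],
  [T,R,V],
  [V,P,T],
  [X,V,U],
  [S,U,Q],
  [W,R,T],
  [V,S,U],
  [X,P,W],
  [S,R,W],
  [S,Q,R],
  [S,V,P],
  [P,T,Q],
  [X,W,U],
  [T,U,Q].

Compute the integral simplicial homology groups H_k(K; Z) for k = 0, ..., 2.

Order the vertices as P < Q < R < S < T < U < V < W < X. Listing each simplex with vertices in this order, K has dimension 2 with simplices:

  0-simplices (9): P, Q, R, S, T, U, V, W, X
  1-simplices (27): PQ, PS, PT, PV, PW, PX, QR, QS, QT, QU, QX, RS, RT, RV, RW, RX, SU, SV, SW, TU, TV, TW, UV, UW, UX, VX, WX
  2-simplices (18): PQT, PQX, PSV, PSW, PTV, PWX, QRS, QRX, QSU, QTU, RSW, RTV, RTW, RVX, SUV, TUW, UVX, UWX

giving chain groups C_0 ≅ Z^9, C_1 ≅ Z^27, C_2 ≅ Z^18.

∂_1: C_1 → C_0 sends each edge [p,q] (with p < q) to q − p. For instance
  ∂PS = S − P.
As a 9×27 matrix over Z this has rank 8, with invariant factors (1,1,1,1,1,1,1,1).

∂_2: C_2 → C_1 maps a triangle to the signed sum of its edges. For instance
  ∂PSW = SW − PW + PS,
  ∂PQX = QX − PX + PQ.
This gives a 27×18 integer matrix of rank 17; reducing to Smith normal form yields diagonal entries (1,1,1,1,1,1,1,1,1,1,1,1,1,1,1,1,1).

Reading off H_k = ker ∂_k / im ∂_{k+1}:

  H_0: rank C_0 − rank ∂_1 = 9 − 8 = 1, and the invariant factors of ∂_1 are all 1, so H_0 ≅ Z.
  H_1: rank ker ∂_1 − rank ∂_2 = (27 − 8) − 17 = 2, and the invariant factors of ∂_2 are all 1, so H_1 ≅ Z^2.
  H_2: rank ker ∂_2 − rank ∂_3 = (18 − 17) − 0 = 1, and there is no ∂_3, so H_2 ≅ Z.

As a check, the Euler characteristic is 9 − 27 + 18 = 0, which agrees with 1 − 2 + 1 = 0.
(K is a triangulation of the torus T^2.)

H_0 = Z,  H_1 = Z^2,  H_2 = Z.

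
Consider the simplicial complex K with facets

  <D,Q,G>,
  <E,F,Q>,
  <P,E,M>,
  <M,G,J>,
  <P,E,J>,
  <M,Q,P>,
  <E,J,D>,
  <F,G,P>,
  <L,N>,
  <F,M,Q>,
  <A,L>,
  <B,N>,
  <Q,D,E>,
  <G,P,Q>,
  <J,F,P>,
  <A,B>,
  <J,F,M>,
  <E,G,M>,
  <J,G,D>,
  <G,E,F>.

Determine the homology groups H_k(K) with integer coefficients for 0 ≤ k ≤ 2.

H_0 = Z^2,  H_1 = Z^3,  H_2 = Z.

K has 12 vertices, 28 edges, 16 triangles.
rank ∂_0 = 0, rank ∂_1 = 10 ⇒ b_0 = 12 − 0 − 10 = 2; all invariant factors of ∂_1 are 1 so no torsion. So H_0 = Z^2.
rank ∂_1 = 10, rank ∂_2 = 15 ⇒ b_1 = 28 − 10 − 15 = 3; all invariant factors of ∂_2 are 1 so no torsion. So H_1 = Z^3.
rank ∂_2 = 15, rank ∂_3 = 0 ⇒ b_2 = 16 − 15 − 0 = 1. So H_2 = Z.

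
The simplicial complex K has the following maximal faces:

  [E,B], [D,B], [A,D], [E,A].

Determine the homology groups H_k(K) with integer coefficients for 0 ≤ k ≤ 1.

Take the total order A < B < D < E on the vertex set. Then K (dimension 1) consists of the simplices:

  0-simplices (4): A, B, D, E
  1-simplices (4): AD, AE, BD, BE

so the chain groups are C_0 ≅ Z^4, C_1 ≅ Z^4.

Boundary ∂_1: C_1 → C_0 is given by ∂[p,q] = [q] − [p]. For instance
  ∂AD = D − A.
The resulting 4×4 matrix has rank 3, and its Smith normal form has invariant factors (1,1,1).

Now H_k = ker ∂_k / im ∂_{k+1}, so:

  H_0: rank C_0 − rank ∂_1 = 4 − 3 = 1, and the invariant factors of ∂_1 are all 1, so H_0 = Z.
  H_1: rank ker ∂_1 − rank ∂_2 = (4 − 3) − 0 = 1, and there is no ∂_2, so H_1 = Z.

H_0 ≅ Z,  H_1 ≅ Z.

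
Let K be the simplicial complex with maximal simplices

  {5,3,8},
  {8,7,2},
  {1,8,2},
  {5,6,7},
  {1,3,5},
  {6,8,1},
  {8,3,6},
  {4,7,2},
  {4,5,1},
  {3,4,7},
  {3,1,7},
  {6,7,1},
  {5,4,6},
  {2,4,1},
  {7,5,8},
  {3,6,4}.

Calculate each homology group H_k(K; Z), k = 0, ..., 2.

Take the total order 1 < 2 < 3 < 4 < 5 < 6 < 7 < 8 on the vertex set. Then K (dimension 2) consists of the simplices:

  0-simplices (8): [1], [2], [3], [4], [5], [6], [7], [8]
  1-simplices (24): (24 of them)
  2-simplices (16): [1,2,4], [1,2,8], [1,3,5], [1,3,7], [1,4,5], [1,6,7], [1,6,8], [2,4,7], [2,7,8], [3,4,6], [3,4,7], [3,5,8], [3,6,8], [4,5,6], [5,6,7], [5,7,8]

Hence C_0 ≅ Z^8, C_1 ≅ Z^24, C_2 ≅ Z^16.

Boundary ∂_1: C_1 → C_0 is given by ∂[p,q] = [q] − [p]. For instance
  ∂[3,4] = [4] − [3].
This gives a 8×24 integer matrix of rank 7; reducing to Smith normal form yields diagonal entries (1,1,1,1,1,1,1).

∂_2: C_2 → C_1 maps a triangle to the signed sum of its edges. For instance
  ∂[1,4,5] = [4,5] − [1,5] + [1,4],
  ∂[3,4,6] = [4,6] − [3,6] + [3,4].
This gives a 24×16 integer matrix of rank 15; reducing to Smith normal form yields diagonal entries (1,1,1,1,1,1,1,1,1,1,1,1,1,1,1).

Now H_k = ker ∂_k / im ∂_{k+1}, so:

  H_0: rank C_0 − rank ∂_1 = 8 − 7 = 1, and the invariant factors of ∂_1 are all 1, so H_0 = Z.
  H_1: rank ker ∂_1 − rank ∂_2 = (24 − 7) − 15 = 2, and the invariant factors of ∂_2 are all 1, so H_1 = Z^2.
  H_2: rank ker ∂_2 − rank ∂_3 = (16 − 15) − 0 = 1, and there is no ∂_3, so H_2 = Z.

H_0 ≅ Z,  H_1 ≅ Z^2,  H_2 ≅ Z.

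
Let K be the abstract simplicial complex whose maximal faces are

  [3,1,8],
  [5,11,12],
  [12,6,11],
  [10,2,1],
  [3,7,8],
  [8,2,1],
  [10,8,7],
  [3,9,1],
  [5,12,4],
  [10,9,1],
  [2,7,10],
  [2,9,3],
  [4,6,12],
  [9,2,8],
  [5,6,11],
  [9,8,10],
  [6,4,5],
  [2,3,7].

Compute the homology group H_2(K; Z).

Fix the vertex order 1 < 2 < 3 < 4 < 5 < 6 < 7 < 8 < 9 < 10 < 11 < 12 and write every simplex with vertices in increasing order. Then dim K = 2 and the simplices of K are:

  0-simplices (12): [1], [2], [3], [4], [5], [6], [7], [8], [9], [10], [11], [12]
  1-simplices (27): (27 of them)
  2-simplices (18): (18 of them)

so the chain groups are C_0 ≅ Z^12, C_1 ≅ Z^27, C_2 ≅ Z^18.

Boundary ∂_1: C_1 → C_0 sends each edge [p,q] (with p < q) to q − p. For instance
  ∂[6,11] = [11] − [6].
The resulting 12×27 matrix has rank 10, and its Smith normal form has invariant factors (1,1,1,1,1,1,1,1,1,1).

∂_2: C_2 → C_1 sends each 2-simplex [p,q,r] to [q,r] − [p,r] + [p,q]. For instance
  ∂[1,3,9] = [3,9] − [1,9] + [1,3],
  ∂[1,2,8] = [2,8] − [1,8] + [1,2].
The 27×18 boundary matrix has rank 17 and Smith normal form diag(1,1,1,1,1,1,1,1,1,1,1,1,1,1,1,1,2).

Now H_k = ker ∂_k / im ∂_{k+1}, so:

  H_2: rank ker ∂_2 − rank ∂_3 = (18 − 17) − 0 = 1, and there is no ∂_3, so H_2 ≅ Z.

(K is a triangulation of the disjoint union of the real projective plane RP^2 and the 2-sphere S^2.)

H_2 = Z.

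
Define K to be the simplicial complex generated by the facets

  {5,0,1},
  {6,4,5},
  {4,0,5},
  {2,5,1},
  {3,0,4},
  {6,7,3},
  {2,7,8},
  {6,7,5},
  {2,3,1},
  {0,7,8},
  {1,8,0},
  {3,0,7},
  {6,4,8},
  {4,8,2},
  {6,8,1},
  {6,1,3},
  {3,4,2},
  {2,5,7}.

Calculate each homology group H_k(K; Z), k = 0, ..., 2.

H_0 = Z,  H_1 = Z^2,  H_2 = Z.

Take the total order 0 < 1 < 2 < 3 < 4 < 5 < 6 < 7 < 8 on the vertex set. Then K (dimension 2) consists of the simplices:

  0-simplices (9): [0], [1], [2], [3], [4], [5], [6], [7], [8]
  1-simplices (27): (27 of them)
  2-simplices (18): [0,1,5], [0,1,8], [0,3,4], [0,3,7], [0,4,5], [0,7,8], [1,2,3], [1,2,5], [1,3,6], [1,6,8], [2,3,4], [2,4,8], [2,5,7], [2,7,8], [3,6,7], [4,5,6], [4,6,8], [5,6,7]

giving chain groups C_0 ≅ Z^9, C_1 ≅ Z^27, C_2 ≅ Z^18.

Boundary ∂_1: C_1 → C_0 maps an edge to its endpoints' difference, ∂[p,q] = q − p. For instance
  ∂[1,3] = [3] − [1].
This gives a 9×27 integer matrix of rank 8; reducing to Smith normal form yields diagonal entries (1,1,1,1,1,1,1,1).

∂_2: C_2 → C_1 acts by ∂[p,q,r] = [q,r] − [p,r] + [p,q]. For instance
  ∂[2,4,8] = [4,8] − [2,8] + [2,4],
  ∂[2,7,8] = [7,8] − [2,8] + [2,7].
As a 27×18 matrix over Z this has rank 17, with invariant factors (1,1,1,1,1,1,1,1,1,1,1,1,1,1,1,1,1).

Reading off H_k = ker ∂_k / im ∂_{k+1}:

  H_0: rank C_0 − rank ∂_1 = 9 − 8 = 1, and the invariant factors of ∂_1 are all 1, so H_0 = Z.
  H_1: rank ker ∂_1 − rank ∂_2 = (27 − 8) − 17 = 2, and the invariant factors of ∂_2 are all 1, so H_1 = Z^2.
  H_2: rank ker ∂_2 − rank ∂_3 = (18 − 17) − 0 = 1, and there is no ∂_3, so H_2 = Z.

(K is a triangulation of the torus T^2.)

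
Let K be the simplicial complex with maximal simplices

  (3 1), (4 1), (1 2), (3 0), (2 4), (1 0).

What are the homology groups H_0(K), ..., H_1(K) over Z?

H_0 ≅ Z,  H_1 ≅ Z^2.

We work with the vertex ordering 0 < 1 < 2 < 3 < 4. The simplices of K, each written with vertices in increasing order, are:

  0-simplices (5): [0], [1], [2], [3], [4]
  1-simplices (6): [0,1], [0,3], [1,2], [1,3], [1,4], [2,4]

Hence C_0 ≅ Z^5, C_1 ≅ Z^6.

∂_1: C_1 → C_0 maps an edge to its endpoints' difference, ∂[p,q] = q − p.
The resulting 5×6 matrix has rank 4, and its Smith normal form has invariant factors (1,1,1,1).

From H_k ≅ ker(∂_k) / im(∂_{k+1}) we obtain:

  H_0: rank C_0 − rank ∂_1 = 5 − 4 = 1, and the invariant factors of ∂_1 are all 1, so H_0 ≅ Z.
  H_1: rank ker ∂_1 − rank ∂_2 = (6 − 4) − 0 = 2, and there is no ∂_2, so H_1 ≅ Z^2.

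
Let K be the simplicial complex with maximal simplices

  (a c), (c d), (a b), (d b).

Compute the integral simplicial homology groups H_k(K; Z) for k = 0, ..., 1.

H_0 ≅ Z,  H_1 ≅ Z.

We work with the vertex ordering a < b < c < d. The simplices of K, each written with vertices in increasing order, are:

  0-simplices (4): a, b, c, d
  1-simplices (4): ab, ac, bd, cd

Hence C_0 ≅ Z^4, C_1 ≅ Z^4.

Boundary ∂_1: C_1 → C_0 is given by ∂[p,q] = [q] − [p]. For instance
  ∂bd = d − b.
The 4×4 boundary matrix has rank 3 and Smith normal form diag(1,1,1).

Now H_k = ker ∂_k / im ∂_{k+1}, so:

  H_0: rank C_0 − rank ∂_1 = 4 − 3 = 1, and the invariant factors of ∂_1 are all 1, so H_0 = Z.
  H_1: rank ker ∂_1 − rank ∂_2 = (4 − 3) − 0 = 1, and there is no ∂_2, so H_1 = Z.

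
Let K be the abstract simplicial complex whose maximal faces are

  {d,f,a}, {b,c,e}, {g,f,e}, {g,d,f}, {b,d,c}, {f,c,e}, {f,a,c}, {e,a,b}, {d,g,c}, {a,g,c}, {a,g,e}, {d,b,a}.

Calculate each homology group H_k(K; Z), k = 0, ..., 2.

H_0 = Z,  H_1 = Z/2Z,  H_2 = 0.

Order the vertices as a < b < c < d < e < f < g. Listing each simplex with vertices in this order, K has dimension 2 with simplices:

  0-simplices (7): a, b, c, d, e, f, g
  1-simplices (18): ab, ac, ad, ae, af, ag, bc, bd, be, cd, ce, cf, cg, df, dg, ef, eg, fg
  2-simplices (12): abd, abe, acf, acg, adf, aeg, bcd, bce, cdg, cef, dfg, efg

so the chain groups are C_0 ≅ Z^7, C_1 ≅ Z^18, C_2 ≅ Z^12.

Boundary ∂_1: C_1 → C_0 is given by ∂[p,q] = [q] − [p].
As a 7×18 matrix over Z this has rank 6, with invariant factors (1,1,1,1,1,1).

The boundary map ∂_2: C_2 → C_1 maps a triangle to the signed sum of its edges. For instance
  ∂aeg = eg − ag + ae,
  ∂cef = ef − cf + ce.
The resulting 18×12 matrix has rank 12, and its Smith normal form has invariant factors (1,1,1,1,1,1,1,1,1,1,1,2).

Reading off H_k = ker ∂_k / im ∂_{k+1}:

  H_0: rank C_0 − rank ∂_1 = 7 − 6 = 1, and the invariant factors of ∂_1 are all 1, so H_0 ≅ Z.
  H_1: rank ker ∂_1 − rank ∂_2 = (18 − 6) − 12 = 0, and ∂_2 has invariant factor 2 > 1, so H_1 ≅ Z/2Z.
  H_2: rank ker ∂_2 − rank ∂_3 = (12 − 12) − 0 = 0, and there is no ∂_3, so H_2 ≅ 0.

As a check, the Euler characteristic is 7 − 18 + 12 = 1, which agrees with 1 − 0 + 0 = 1.
(K is a triangulation of the real projective plane RP^2.)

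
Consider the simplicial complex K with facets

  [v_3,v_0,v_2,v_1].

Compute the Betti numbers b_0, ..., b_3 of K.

b_0 = 1, b_1 = 0, b_2 = 0, b_3 = 0.

We work with the vertex ordering v_0 < v_1 < v_2 < v_3. The simplices of K, each written with vertices in increasing order, are:

  0-simplices (4): [v_0], [v_1], [v_2], [v_3]
  1-simplices (6): [v_0,v_1], [v_0,v_2], [v_0,v_3], [v_1,v_2], [v_1,v_3], [v_2,v_3]
  2-simplices (4): [v_0,v_1,v_2], [v_0,v_1,v_3], [v_0,v_2,v_3], [v_1,v_2,v_3]
  3-simplices (1): [v_0,v_1,v_2,v_3]

Hence C_0 ≅ Z^4, C_1 ≅ Z^6, C_2 ≅ Z^4, C_3 ≅ Z^1.

The boundary map ∂_1: C_1 → C_0 maps an edge to its endpoints' difference, ∂[p,q] = q − p.
As a 4×6 matrix over Z this has rank 3, with invariant factors (1,1,1).

The boundary map ∂_2: C_2 → C_1 acts by ∂[p,q,r] = [q,r] − [p,r] + [p,q]. For instance
  ∂[v_0,v_1,v_2] = [v_1,v_2] − [v_0,v_2] + [v_0,v_1],
  ∂[v_1,v_2,v_3] = [v_2,v_3] − [v_1,v_3] + [v_1,v_2].
The resulting 6×4 matrix has rank 3, and its Smith normal form has invariant factors (1,1,1).

Boundary ∂_3: C_3 → C_2 sends each 3-simplex σ to the alternating sum Σ_i (−1)^i (σ with its i-th vertex removed). For instance
  ∂[v_0,v_1,v_2,v_3] = [v_1,v_2,v_3] − [v_0,v_2,v_3] + [v_0,v_1,v_3] − [v_0,v_1,v_2].
This gives a 4×1 integer matrix of rank 1; reducing to Smith normal form yields diagonal entries (1).

Reading off H_k = ker ∂_k / im ∂_{k+1}:

  H_0: rank C_0 − rank ∂_1 = 4 − 3 = 1, and the invariant factors of ∂_1 are all 1, so H_0 = Z.
  H_1: rank ker ∂_1 − rank ∂_2 = (6 − 3) − 3 = 0, and the invariant factors of ∂_2 are all 1, so H_1 = 0.
  H_2: rank ker ∂_2 − rank ∂_3 = (4 − 3) − 1 = 0, and the invariant factors of ∂_3 are all 1, so H_2 = 0.
  H_3: rank ker ∂_3 − rank ∂_4 = (1 − 1) − 0 = 0, and there is no ∂_4, so H_3 = 0.

As a check, the Euler characteristic is 4 − 6 + 4 − 1 = 1, which agrees with 1 − 0 + 0 − 0 = 1.
(K is a triangulation of the 3-simplex.)

Hence the Betti numbers are b_0 = 1, b_1 = 0, b_2 = 0, b_3 = 0.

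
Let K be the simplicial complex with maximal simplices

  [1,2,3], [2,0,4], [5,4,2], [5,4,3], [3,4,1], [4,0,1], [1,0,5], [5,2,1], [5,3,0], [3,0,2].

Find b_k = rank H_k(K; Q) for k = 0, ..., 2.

b_0 = 1, b_1 = 0, b_2 = 0.

Fix the vertex order 0 < 1 < 2 < 3 < 4 < 5 and write every simplex with vertices in increasing order. Then dim K = 2 and the simplices of K are:

  0-simplices (6): [0], [1], [2], [3], [4], [5]
  1-simplices (15): [0,1], [0,2], [0,3], [0,4], [0,5], [1,2], [1,3], [1,4], [1,5], [2,3], [2,4], [2,5], [3,4], [3,5], [4,5]
  2-simplices (10): [0,1,4], [0,1,5], [0,2,3], [0,2,4], [0,3,5], [1,2,3], [1,2,5], [1,3,4], [2,4,5], [3,4,5]

so the chain groups are C_0 ≅ Z^6, C_1 ≅ Z^15, C_2 ≅ Z^10.

The boundary map ∂_1: C_1 → C_0 is given by ∂[p,q] = [q] − [p]. For instance
  ∂[0,1] = [1] − [0].
The 6×15 boundary matrix has rank 5 and Smith normal form diag(1,1,1,1,1).

Boundary ∂_2: C_2 → C_1 acts by ∂[p,q,r] = [q,r] − [p,r] + [p,q]. For instance
  ∂[2,4,5] = [4,5] − [2,5] + [2,4],
  ∂[1,3,4] = [3,4] − [1,4] + [1,3].
The resulting 15×10 matrix has rank 10, and its Smith normal form has invariant factors (1,1,1,1,1,1,1,1,1,2).

Computing H_k = (kernel of ∂_k) / (image of ∂_{k+1}):

  H_0: rank C_0 − rank ∂_1 = 6 − 5 = 1, and the invariant factors of ∂_1 are all 1, so H_0 = Z.
  H_1: rank ker ∂_1 − rank ∂_2 = (15 − 5) − 10 = 0, and ∂_2 has invariant factor 2 > 1, so H_1 = Z/2Z.
  H_2: rank ker ∂_2 − rank ∂_3 = (10 − 10) − 0 = 0, and there is no ∂_3, so H_2 = 0.

(K is a triangulation of the real projective plane RP^2.)

Hence the Betti numbers are b_0 = 1, b_1 = 0, b_2 = 0.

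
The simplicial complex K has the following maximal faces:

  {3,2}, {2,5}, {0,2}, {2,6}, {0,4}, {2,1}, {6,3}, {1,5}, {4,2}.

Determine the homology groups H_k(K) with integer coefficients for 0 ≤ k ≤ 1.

K has 7 vertices, 9 edges.
rank ∂_0 = 0, rank ∂_1 = 6 ⇒ b_0 = 7 − 0 − 6 = 1; all invariant factors of ∂_1 are 1 so no torsion. So H_0 ≅ Z.
rank ∂_1 = 6, rank ∂_2 = 0 ⇒ b_1 = 9 − 6 − 0 = 3. So H_1 ≅ Z^3.

H_0 ≅ Z,  H_1 ≅ Z^3.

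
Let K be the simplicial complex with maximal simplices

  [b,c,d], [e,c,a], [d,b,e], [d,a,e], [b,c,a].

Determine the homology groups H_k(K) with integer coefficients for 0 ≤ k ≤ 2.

Take the total order a < b < c < d < e on the vertex set. Then K (dimension 2) consists of the simplices:

  0-simplices (5): a, b, c, d, e
  1-simplices (10): ab, ac, ad, ae, bc, bd, be, cd, ce, de
  2-simplices (5): abc, ace, ade, bcd, bde

Hence C_0 ≅ Z^5, C_1 ≅ Z^10, C_2 ≅ Z^5.

The boundary map ∂_1: C_1 → C_0 sends each edge [p,q] (with p < q) to q − p.
As a 5×10 matrix over Z this has rank 4, with invariant factors (1,1,1,1).

∂_2: C_2 → C_1 maps a triangle to the signed sum of its edges. For instance
  ∂abc = bc − ac + ab,
  ∂bcd = cd − bd + bc.
This gives a 10×5 integer matrix of rank 5; reducing to Smith normal form yields diagonal entries (1,1,1,1,1).

From H_k ≅ ker(∂_k) / im(∂_{k+1}) we obtain:

  H_0: rank C_0 − rank ∂_1 = 5 − 4 = 1, and the invariant factors of ∂_1 are all 1, so H_0 = Z.
  H_1: rank ker ∂_1 − rank ∂_2 = (10 − 4) − 5 = 1, and the invariant factors of ∂_2 are all 1, so H_1 = Z.
  H_2: rank ker ∂_2 − rank ∂_3 = (5 − 5) − 0 = 0, and there is no ∂_3, so H_2 = 0.

H_0 = Z,  H_1 = Z,  H_2 = 0.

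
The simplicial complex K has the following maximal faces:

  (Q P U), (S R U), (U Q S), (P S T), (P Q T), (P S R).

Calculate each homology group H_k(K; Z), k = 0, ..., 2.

We work with the vertex ordering P < Q < R < S < T < U. The simplices of K, each written with vertices in increasing order, are:

  0-simplices (6): P, Q, R, S, T, U
  1-simplices (12): PQ, PR, PS, PT, PU, QS, QT, QU, RS, RU, ST, SU
  2-simplices (6): PQT, PQU, PRS, PST, QSU, RSU

Hence C_0 ≅ Z^6, C_1 ≅ Z^12, C_2 ≅ Z^6.

∂_1: C_1 → C_0 sends each edge [p,q] (with p < q) to q − p. For instance
  ∂QT = T − Q.
The 6×12 boundary matrix has rank 5 and Smith normal form diag(1,1,1,1,1).

∂_2: C_2 → C_1 maps a triangle to the signed sum of its edges. For instance
  ∂PQT = QT − PT + PQ,
  ∂PRS = RS − PS + PR.
The resulting 12×6 matrix has rank 6, and its Smith normal form has invariant factors (1,1,1,1,1,1).

From H_k ≅ ker(∂_k) / im(∂_{k+1}) we obtain:

  H_0: rank C_0 − rank ∂_1 = 6 − 5 = 1, and the invariant factors of ∂_1 are all 1, so H_0 = Z.
  H_1: rank ker ∂_1 − rank ∂_2 = (12 − 5) − 6 = 1, and the invariant factors of ∂_2 are all 1, so H_1 = Z.
  H_2: rank ker ∂_2 − rank ∂_3 = (6 − 6) − 0 = 0, and there is no ∂_3, so H_2 = 0.

H_0 ≅ Z,  H_1 ≅ Z,  H_2 = 0.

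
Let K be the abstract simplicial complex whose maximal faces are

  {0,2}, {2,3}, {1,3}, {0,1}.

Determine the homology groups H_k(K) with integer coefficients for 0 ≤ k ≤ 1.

K has 4 vertices, 4 edges.
rank ∂_0 = 0, rank ∂_1 = 3 ⇒ b_0 = 4 − 0 − 3 = 1; all invariant factors of ∂_1 are 1 so no torsion. So H_0 ≅ Z.
rank ∂_1 = 3, rank ∂_2 = 0 ⇒ b_1 = 4 − 3 − 0 = 1. So H_1 ≅ Z.

H_0 = Z,  H_1 = Z.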